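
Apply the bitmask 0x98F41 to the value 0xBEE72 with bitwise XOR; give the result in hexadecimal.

0x26133

XOR each hex digit independently (no carries):
  B^9=2, E^8=6, E^F=1, 7^4=3, 2^1=3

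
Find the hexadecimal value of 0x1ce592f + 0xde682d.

Add column by column in base 16, right to left:
  f+d = c carry 1
  2+2+1 = 5
  9+8 = 1 carry 1
  5+6+1 = c
  e+e = c carry 1
  c+d+1 = a carry 1
  1+0+1 = 2

0x2acc15c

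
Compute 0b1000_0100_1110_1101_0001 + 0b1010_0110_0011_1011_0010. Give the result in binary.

0b100101011001010000011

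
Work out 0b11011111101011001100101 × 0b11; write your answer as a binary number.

Multiply each base-2 digit by 3, carrying:
  1×3 = 3 → write 1 carry 1
  0×3+1 = 1 → write 1
  1×3 = 3 → write 1 carry 1
  0×3+1 = 1 → write 1
  0×3 = 0 → write 0
  1×3 = 3 → write 1 carry 1
  1×3+1 = 4 → write 0 carry 2
  0×3+2 = 2 → write 0 carry 1
  0×3+1 = 1 → write 1
  1×3 = 3 → write 1 carry 1
  1×3+1 = 4 → write 0 carry 2
  0×3+2 = 2 → write 0 carry 1
  1×3+1 = 4 → write 0 carry 2
  0×3+2 = 2 → write 0 carry 1
  1×3+1 = 4 → write 0 carry 2
  1×3+2 = 5 → write 1 carry 2
  1×3+2 = 5 → write 1 carry 2
  1×3+2 = 5 → write 1 carry 2
  1×3+2 = 5 → write 1 carry 2
  1×3+2 = 5 → write 1 carry 2
  0×3+2 = 2 → write 0 carry 1
  1×3+1 = 4 → write 0 carry 2
  1×3+2 = 5 → write 1 carry 2
  remaining carry: 10

0b1010011111000001100101111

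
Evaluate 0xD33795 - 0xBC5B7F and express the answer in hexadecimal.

0x16DC16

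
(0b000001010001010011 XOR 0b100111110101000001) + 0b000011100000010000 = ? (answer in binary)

First 0b000001010001010011 XOR 0b100111110101000001 = 0b100110100100010010.
Add column by column in base 2, right to left:
  0+0 = 0
  1+0 = 1
  0+0 = 0
  0+0 = 0
  1+1 = 0 carry 1
  0+0+1 = 1
  0+0 = 0
  0+0 = 0
  1+0 = 1
  0+0 = 0
  0+0 = 0
  1+1 = 0 carry 1
  0+1+1 = 0 carry 1
  1+1+1 = 1 carry 1
  1+0+1 = 0 carry 1
  0+0+1 = 1
  0+0 = 0
  1+0 = 1

0b101010000100100010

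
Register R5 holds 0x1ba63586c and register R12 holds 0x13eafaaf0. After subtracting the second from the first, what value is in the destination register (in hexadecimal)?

Subtract column by column in base 16:
  c-0 → c
  6-f → 7 (borrow)
  8-a-1 → d (borrow)
  5-a-1 → a (borrow)
  3-f-1 → 3 (borrow)
  6-a-1 → b (borrow)
  a-e-1 → b (borrow)
  b-3-1 → 7
  1-1 → 0

0x7bb3ad7c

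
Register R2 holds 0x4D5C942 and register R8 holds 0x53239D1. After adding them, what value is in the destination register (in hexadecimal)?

0xA080313

Add column by column in base 16, right to left:
  2+1 = 3
  4+D = 1 carry 1
  9+9+1 = 3 carry 1
  C+3+1 = 0 carry 1
  5+2+1 = 8
  D+3 = 0 carry 1
  4+5+1 = A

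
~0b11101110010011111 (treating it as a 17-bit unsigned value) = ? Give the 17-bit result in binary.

0b00010001101100000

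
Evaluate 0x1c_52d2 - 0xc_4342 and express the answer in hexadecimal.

0x100f90

Subtract column by column in base 16:
  2-2 → 0
  d-4 → 9
  2-3 → f (borrow)
  5-4-1 → 0
  c-c → 0
  1-0 → 1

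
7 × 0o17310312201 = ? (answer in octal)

Multiply each base-8 digit by 7, carrying:
  1×7 = 7 → write 7
  0×7 = 0 → write 0
  2×7 = 14 → write 6 carry 1
  2×7+1 = 15 → write 7 carry 1
  1×7+1 = 8 → write 0 carry 1
  3×7+1 = 22 → write 6 carry 2
  0×7+2 = 2 → write 2
  1×7 = 7 → write 7
  3×7 = 21 → write 5 carry 2
  7×7+2 = 51 → write 3 carry 6
  1×7+6 = 13 → write 5 carry 1
  remaining carry: 1

0o153572607607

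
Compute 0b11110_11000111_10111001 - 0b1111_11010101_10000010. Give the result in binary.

0b11101111001000110111

Subtract column by column in base 2:
  1-0 → 1
  0-1 → 1 (borrow)
  0-0-1 → 1 (borrow)
  1-0-1 → 0
  1-0 → 1
  1-0 → 1
  0-0 → 0
  1-1 → 0
  1-1 → 0
  1-0 → 1
  1-1 → 0
  0-0 → 0
  0-1 → 1 (borrow)
  0-0-1 → 1 (borrow)
  1-1-1 → 1 (borrow)
  1-1-1 → 1 (borrow)
  0-1-1 → 0 (borrow)
  1-1-1 → 1 (borrow)
  1-1-1 → 1 (borrow)
  1-1-1 → 1 (borrow)
  1-0-1 → 0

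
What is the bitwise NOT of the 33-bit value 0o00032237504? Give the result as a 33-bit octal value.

0o77745540273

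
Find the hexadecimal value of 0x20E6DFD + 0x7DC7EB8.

Add column by column in base 16, right to left:
  D+8 = 5 carry 1
  F+B+1 = B carry 1
  D+E+1 = C carry 1
  6+7+1 = E
  E+C = A carry 1
  0+D+1 = E
  2+7 = 9

0x9EAECB5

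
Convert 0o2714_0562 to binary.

0b10111001100000101110010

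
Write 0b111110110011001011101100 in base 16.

0xFB32EC

Group the bits into nibbles: 1111 1011 0011 0010 1110 1100 → FB32EC.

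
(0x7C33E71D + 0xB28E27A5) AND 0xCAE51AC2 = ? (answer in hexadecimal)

Add column by column in base 16, right to left:
  D+5 = 2 carry 1
  1+A+1 = C
  7+7 = E
  E+2 = 0 carry 1
  3+E+1 = 2 carry 1
  3+8+1 = C
  C+2 = E
  7+B = 2 carry 1
  final carry 1
Sum = 0x12EC20EC2; now AND with 0xCAE51AC2:
  1&0=0, 2&C=0, E&A=A, C&E=C, 2&5=0, 0&1=0, E&A=A, C&C=C, 2&2=2

0xAC00AC2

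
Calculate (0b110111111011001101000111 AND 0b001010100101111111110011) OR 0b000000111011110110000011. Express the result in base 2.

0b110111111011001101000111 AND 0b001010100101111111110011 = 0b000010100001001101000011.
Then OR with 0b000000111011110110000011.

0b10111011111111000011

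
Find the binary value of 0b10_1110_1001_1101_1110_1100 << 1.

0b10111010011101111011000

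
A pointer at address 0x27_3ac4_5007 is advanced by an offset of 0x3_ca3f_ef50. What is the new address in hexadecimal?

0x2b05043f57

Add column by column in base 16, right to left:
  7+0 = 7
  0+5 = 5
  0+f = f
  5+e = 3 carry 1
  4+f+1 = 4 carry 1
  c+3+1 = 0 carry 1
  a+a+1 = 5 carry 1
  3+c+1 = 0 carry 1
  7+3+1 = b
  2+0 = 2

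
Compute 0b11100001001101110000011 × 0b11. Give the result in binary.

Multiply each base-2 digit by 3, carrying:
  1×3 = 3 → write 1 carry 1
  1×3+1 = 4 → write 0 carry 2
  0×3+2 = 2 → write 0 carry 1
  0×3+1 = 1 → write 1
  0×3 = 0 → write 0
  0×3 = 0 → write 0
  0×3 = 0 → write 0
  1×3 = 3 → write 1 carry 1
  1×3+1 = 4 → write 0 carry 2
  1×3+2 = 5 → write 1 carry 2
  0×3+2 = 2 → write 0 carry 1
  1×3+1 = 4 → write 0 carry 2
  1×3+2 = 5 → write 1 carry 2
  0×3+2 = 2 → write 0 carry 1
  0×3+1 = 1 → write 1
  1×3 = 3 → write 1 carry 1
  0×3+1 = 1 → write 1
  0×3 = 0 → write 0
  0×3 = 0 → write 0
  0×3 = 0 → write 0
  1×3 = 3 → write 1 carry 1
  1×3+1 = 4 → write 0 carry 2
  1×3+2 = 5 → write 1 carry 2
  remaining carry: 10

0b1010100011101001010001001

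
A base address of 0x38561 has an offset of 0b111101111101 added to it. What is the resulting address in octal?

0o712336

0x38561 = 0o702541 in octal.
0b111101111101 = 0o7575 in octal.
Add column by column in base 8, right to left:
  1+5 = 6
  4+7 = 3 carry 1
  5+5+1 = 3 carry 1
  2+7+1 = 2 carry 1
  0+0+1 = 1
  7+0 = 7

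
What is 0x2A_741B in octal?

0o12472033

Expand each hex digit to 4 bits: 2=0010 A=1010 7=0111 4=0100 1=0001 B=1011.
Group the bits in threes: 001 010 100 111 010 000 011 011 → 12472033.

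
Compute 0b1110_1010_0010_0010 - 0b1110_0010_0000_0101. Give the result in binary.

Subtract column by column in base 2:
  0-1 → 1 (borrow)
  1-0-1 → 0
  0-1 → 1 (borrow)
  0-0-1 → 1 (borrow)
  0-0-1 → 1 (borrow)
  1-0-1 → 0
  0-0 → 0
  0-0 → 0
  0-0 → 0
  1-1 → 0
  0-0 → 0
  1-0 → 1
  0-0 → 0
  1-1 → 0
  1-1 → 0
  1-1 → 0

0b100000011101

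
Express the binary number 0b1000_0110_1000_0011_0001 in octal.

Group the bits in threes: 010 000 110 100 000 110 001 → 2064061.

0o2064061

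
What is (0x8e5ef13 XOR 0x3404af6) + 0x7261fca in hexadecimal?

First 0x8e5ef13 XOR 0x3404af6 = 0xba5a5e5.
Add column by column in base 16, right to left:
  5+a = f
  e+c = a carry 1
  5+f+1 = 5 carry 1
  a+1+1 = c
  5+6 = b
  a+2 = c
  b+7 = 2 carry 1
  final carry 1

0x12cbc5af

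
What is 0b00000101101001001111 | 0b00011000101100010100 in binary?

0b00011101101101011111

OR bit by bit (1 where either bit is 1):
  00000101101001001111
| 00011000101100010100
= 00011101101101011111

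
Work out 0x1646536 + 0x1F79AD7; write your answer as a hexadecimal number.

Add column by column in base 16, right to left:
  6+7 = D
  3+D = 0 carry 1
  5+A+1 = 0 carry 1
  6+9+1 = 0 carry 1
  4+7+1 = C
  6+F = 5 carry 1
  1+1+1 = 3

0x35C000D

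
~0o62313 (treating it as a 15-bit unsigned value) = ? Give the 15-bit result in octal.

0o15464

Each oct digit d becomes 7−d:
  6→1, 2→5, 3→4, 1→6, 3→4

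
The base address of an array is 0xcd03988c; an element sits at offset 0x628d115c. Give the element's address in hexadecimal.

Add column by column in base 16, right to left:
  c+c = 8 carry 1
  8+5+1 = e
  8+1 = 9
  9+1 = a
  3+d = 0 carry 1
  0+8+1 = 9
  d+2 = f
  c+6 = 2 carry 1
  final carry 1

0x12f90a9e8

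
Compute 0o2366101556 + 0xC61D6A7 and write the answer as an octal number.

0o4016455025

0xC61D6A7 = 0o1430353247 in octal.
Add column by column in base 8, right to left:
  6+7 = 5 carry 1
  5+4+1 = 2 carry 1
  5+2+1 = 0 carry 1
  1+3+1 = 5
  0+5 = 5
  1+3 = 4
  6+0 = 6
  6+3 = 1 carry 1
  3+4+1 = 0 carry 1
  2+1+1 = 4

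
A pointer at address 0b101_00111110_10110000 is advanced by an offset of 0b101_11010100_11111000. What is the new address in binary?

Add column by column in base 2, right to left:
  0+0 = 0
  0+0 = 0
  0+0 = 0
  0+1 = 1
  1+1 = 0 carry 1
  1+1+1 = 1 carry 1
  0+1+1 = 0 carry 1
  1+1+1 = 1 carry 1
  0+0+1 = 1
  1+0 = 1
  1+1 = 0 carry 1
  1+0+1 = 0 carry 1
  1+1+1 = 1 carry 1
  1+0+1 = 0 carry 1
  0+1+1 = 0 carry 1
  0+1+1 = 0 carry 1
  1+1+1 = 1 carry 1
  0+0+1 = 1
  1+1 = 0 carry 1
  final carry 1

0b10110001001110101000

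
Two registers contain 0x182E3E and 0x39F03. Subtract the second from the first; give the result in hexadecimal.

Subtract column by column in base 16:
  E-3 → B
  3-0 → 3
  E-F → F (borrow)
  2-9-1 → 8 (borrow)
  8-3-1 → 4
  1-0 → 1

0x148F3B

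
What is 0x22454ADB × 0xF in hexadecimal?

0x2020F62D5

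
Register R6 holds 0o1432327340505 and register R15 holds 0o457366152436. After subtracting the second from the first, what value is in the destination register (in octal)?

0o752741166047

Subtract column by column in base 8:
  5-6 → 7 (borrow)
  0-3-1 → 4 (borrow)
  5-4-1 → 0
  0-2 → 6 (borrow)
  4-5-1 → 6 (borrow)
  3-1-1 → 1
  7-6 → 1
  2-6 → 4 (borrow)
  3-3-1 → 7 (borrow)
  2-7-1 → 2 (borrow)
  3-5-1 → 5 (borrow)
  4-4-1 → 7 (borrow)
  1-0-1 → 0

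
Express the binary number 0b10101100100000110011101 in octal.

0o25440635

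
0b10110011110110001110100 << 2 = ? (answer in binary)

0b1011001111011000111010000

Left shift by 2: append 2 zero bits.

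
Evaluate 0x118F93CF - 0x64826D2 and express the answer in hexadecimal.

0xB476CFD

Subtract column by column in base 16:
  F-2 → D
  C-D → F (borrow)
  3-6-1 → C (borrow)
  9-2-1 → 6
  F-8 → 7
  8-4 → 4
  1-6 → B (borrow)
  1-0-1 → 0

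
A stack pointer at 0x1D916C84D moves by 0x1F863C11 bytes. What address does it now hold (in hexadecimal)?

0x1F89D045E

Add column by column in base 16, right to left:
  D+1 = E
  4+1 = 5
  8+C = 4 carry 1
  C+3+1 = 0 carry 1
  6+6+1 = D
  1+8 = 9
  9+F = 8 carry 1
  D+1+1 = F
  1+0 = 1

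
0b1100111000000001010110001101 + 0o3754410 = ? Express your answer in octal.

0b1100111000000001010110001101 = 0o1470012615 in octal.
Add column by column in base 8, right to left:
  5+0 = 5
  1+1 = 2
  6+4 = 2 carry 1
  2+4+1 = 7
  1+5 = 6
  0+7 = 7
  0+3 = 3
  7+0 = 7
  4+0 = 4
  1+0 = 1

0o1473767225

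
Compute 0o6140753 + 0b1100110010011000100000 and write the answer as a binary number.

0b10010111110100000001011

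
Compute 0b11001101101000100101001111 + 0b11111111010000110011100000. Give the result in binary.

0b111001100111001011000101111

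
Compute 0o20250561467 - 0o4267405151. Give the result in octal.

0o13761154316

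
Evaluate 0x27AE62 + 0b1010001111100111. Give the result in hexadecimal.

0x285249

0b1010001111100111 = 0xA3E7 in hexadecimal.
Add column by column in base 16, right to left:
  2+7 = 9
  6+E = 4 carry 1
  E+3+1 = 2 carry 1
  A+A+1 = 5 carry 1
  7+0+1 = 8
  2+0 = 2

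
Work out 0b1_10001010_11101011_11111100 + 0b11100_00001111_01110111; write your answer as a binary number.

0b1101001101111101101110011

Add column by column in base 2, right to left:
  0+1 = 1
  0+1 = 1
  1+1 = 0 carry 1
  1+0+1 = 0 carry 1
  1+1+1 = 1 carry 1
  1+1+1 = 1 carry 1
  1+1+1 = 1 carry 1
  1+0+1 = 0 carry 1
  1+1+1 = 1 carry 1
  1+1+1 = 1 carry 1
  0+1+1 = 0 carry 1
  1+1+1 = 1 carry 1
  0+0+1 = 1
  1+0 = 1
  1+0 = 1
  1+0 = 1
  0+0 = 0
  1+0 = 1
  0+1 = 1
  1+1 = 0 carry 1
  0+1+1 = 0 carry 1
  0+0+1 = 1
  0+0 = 0
  1+0 = 1
  1+0 = 1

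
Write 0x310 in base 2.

Expand each hex digit to 4 bits: 3=0011 1=0001 0=0000.

0b1100010000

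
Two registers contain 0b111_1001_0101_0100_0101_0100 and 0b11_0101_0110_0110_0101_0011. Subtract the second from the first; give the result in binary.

0b10000111110111000000001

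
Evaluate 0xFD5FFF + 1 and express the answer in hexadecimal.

0xFD6000

The trailing 3 digits are F (max in base 16), so adding 1 cascades: they roll to 0 and the next digit up increments.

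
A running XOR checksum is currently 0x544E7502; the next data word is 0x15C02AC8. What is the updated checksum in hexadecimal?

XOR each hex digit independently (no carries):
  5^1=4, 4^5=1, 4^C=8, E^0=E, 7^2=5, 5^A=F, 0^C=C, 2^8=A

0x418E5FCA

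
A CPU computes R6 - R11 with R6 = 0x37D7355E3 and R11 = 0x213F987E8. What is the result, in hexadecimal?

0x16979CDFB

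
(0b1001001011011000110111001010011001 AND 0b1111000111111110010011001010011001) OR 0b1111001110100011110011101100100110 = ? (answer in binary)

0b1001001011011000110111001010011001 AND 0b1111000111111110010011001010011001 = 0b1001000011011000010011001010011001.
Then OR with 0b1111001110100011110011101100100110.

0b1111001111111011110011101110111111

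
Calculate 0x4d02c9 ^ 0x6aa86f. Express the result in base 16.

0x27aaa6

XOR each hex digit independently (no carries):
  4^6=2, d^a=7, 0^a=a, 2^8=a, c^6=a, 9^f=6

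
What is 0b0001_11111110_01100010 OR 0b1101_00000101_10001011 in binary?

0b11011111111111101011

OR bit by bit (1 where either bit is 1):
  00011111111001100010
| 11010000010110001011
= 11011111111111101011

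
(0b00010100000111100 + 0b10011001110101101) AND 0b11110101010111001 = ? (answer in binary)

0b10100101010101001

Add column by column in base 2, right to left:
  0+1 = 1
  0+0 = 0
  1+1 = 0 carry 1
  1+1+1 = 1 carry 1
  1+0+1 = 0 carry 1
  1+1+1 = 1 carry 1
  0+0+1 = 1
  0+1 = 1
  0+1 = 1
  0+1 = 1
  0+0 = 0
  1+0 = 1
  0+1 = 1
  1+1 = 0 carry 1
  0+0+1 = 1
  0+0 = 0
  0+1 = 1
Sum = 0b10101101111101001; now AND with 0b11110101010111001:
  10101101111101001
& 11110101010111001
= 10100101010101001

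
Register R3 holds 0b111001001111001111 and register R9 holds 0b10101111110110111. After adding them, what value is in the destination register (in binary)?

0b1001111001110000110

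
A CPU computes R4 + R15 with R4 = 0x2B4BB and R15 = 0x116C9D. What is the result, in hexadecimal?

0x142158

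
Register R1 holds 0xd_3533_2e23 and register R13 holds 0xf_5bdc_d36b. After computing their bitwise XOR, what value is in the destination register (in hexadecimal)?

XOR each hex digit independently (no carries):
  d^f=2, 3^5=6, 5^b=e, 3^d=e, 3^c=f, 2^d=f, e^3=d, 2^6=4, 3^b=8

0x26eeffd48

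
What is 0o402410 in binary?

Each octal digit is 3 bits: 4=100 0=000 2=010 4=100 1=001 0=000.

0b100000010100001000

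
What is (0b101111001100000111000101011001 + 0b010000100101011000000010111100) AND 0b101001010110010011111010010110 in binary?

0b101001010000010011001000010100

Add column by column in base 2, right to left:
  1+0 = 1
  0+0 = 0
  0+1 = 1
  1+1 = 0 carry 1
  1+1+1 = 1 carry 1
  0+1+1 = 0 carry 1
  1+0+1 = 0 carry 1
  0+1+1 = 0 carry 1
  1+0+1 = 0 carry 1
  0+0+1 = 1
  0+0 = 0
  0+0 = 0
  1+0 = 1
  1+0 = 1
  1+0 = 1
  0+1 = 1
  0+1 = 1
  0+0 = 0
  0+1 = 1
  0+0 = 0
  1+1 = 0 carry 1
  1+0+1 = 0 carry 1
  0+0+1 = 1
  0+1 = 1
  1+0 = 1
  1+0 = 1
  1+0 = 1
  1+0 = 1
  0+1 = 1
  1+0 = 1
Sum = 0b111111110001011111001000010101; now AND with 0b101001010110010011111010010110:
  111111110001011111001000010101
& 101001010110010011111010010110
= 101001010000010011001000010100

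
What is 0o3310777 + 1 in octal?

0o3311000

The trailing 3 digits are 7 (max in base 8), so adding 1 cascades: they roll to 0 and the next digit up increments.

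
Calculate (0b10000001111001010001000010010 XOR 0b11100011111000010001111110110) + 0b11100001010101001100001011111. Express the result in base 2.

First 0b10000001111001010001000010010 XOR 0b11100011111000010001111110110 = 0b01100010000001000000111100100.
Add column by column in base 2, right to left:
  0+1 = 1
  0+1 = 1
  1+1 = 0 carry 1
  0+1+1 = 0 carry 1
  0+1+1 = 0 carry 1
  1+0+1 = 0 carry 1
  1+1+1 = 1 carry 1
  1+0+1 = 0 carry 1
  1+0+1 = 0 carry 1
  0+0+1 = 1
  0+0 = 0
  0+1 = 1
  0+1 = 1
  0+0 = 0
  0+0 = 0
  1+1 = 0 carry 1
  0+0+1 = 1
  0+1 = 1
  0+0 = 0
  0+1 = 1
  0+0 = 0
  0+1 = 1
  1+0 = 1
  0+0 = 0
  0+0 = 0
  0+0 = 0
  1+1 = 0 carry 1
  1+1+1 = 1 carry 1
  0+1+1 = 0 carry 1
  final carry 1

0b101000011010110001101001000011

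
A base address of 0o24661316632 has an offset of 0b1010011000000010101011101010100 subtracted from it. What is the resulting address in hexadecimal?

0o24661316632 = 0xa6c59d9a in hexadecimal.
0b1010011000000010101011101010100 = 0x53015754 in hexadecimal.
Subtract column by column in base 16:
  a-4 → 6
  9-5 → 4
  d-7 → 6
  9-5 → 4
  5-1 → 4
  c-0 → c
  6-3 → 3
  a-5 → 5

0x53c44646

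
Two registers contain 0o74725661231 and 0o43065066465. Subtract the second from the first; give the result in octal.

Subtract column by column in base 8:
  1-5 → 4 (borrow)
  3-6-1 → 4 (borrow)
  2-4-1 → 5 (borrow)
  1-6-1 → 2 (borrow)
  6-6-1 → 7 (borrow)
  6-0-1 → 5
  5-5 → 0
  2-6 → 4 (borrow)
  7-0-1 → 6
  4-3 → 1
  7-4 → 3

0o31640572544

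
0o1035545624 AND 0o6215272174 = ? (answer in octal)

AND each oct digit independently (no carries):
  1&6=0, 0&2=0, 3&1=1, 5&5=5, 5&2=0, 4&7=4, 5&2=0, 6&1=0, 2&7=2, 4&4=4

0o0015040024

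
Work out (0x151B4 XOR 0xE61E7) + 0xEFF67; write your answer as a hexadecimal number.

0x1E2FBA

First 0x151B4 XOR 0xE61E7 = 0xF3053.
Add column by column in base 16, right to left:
  3+7 = A
  5+6 = B
  0+F = F
  3+F = 2 carry 1
  F+E+1 = E carry 1
  final carry 1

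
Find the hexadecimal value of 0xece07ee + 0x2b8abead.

Add column by column in base 16, right to left:
  e+d = b carry 1
  e+a+1 = 9 carry 1
  7+e+1 = 6 carry 1
  0+b+1 = c
  e+a = 8 carry 1
  c+8+1 = 5 carry 1
  e+b+1 = a carry 1
  0+2+1 = 3

0x3a58c69b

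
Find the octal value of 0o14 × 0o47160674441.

0o726512326614

Multiply each base-8 digit by 12, carrying:
  1×12 = 12 → write 4 carry 1
  4×12+1 = 49 → write 1 carry 6
  4×12+6 = 54 → write 6 carry 6
  4×12+6 = 54 → write 6 carry 6
  7×12+6 = 90 → write 2 carry 11
  6×12+11 = 83 → write 3 carry 10
  0×12+10 = 10 → write 2 carry 1
  6×12+1 = 73 → write 1 carry 9
  1×12+9 = 21 → write 5 carry 2
  7×12+2 = 86 → write 6 carry 10
  4×12+10 = 58 → write 2 carry 7
  remaining carry: 7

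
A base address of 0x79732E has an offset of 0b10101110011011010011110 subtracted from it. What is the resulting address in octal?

0x79732E = 0o36271456 in octal.
0b10101110011011010011110 = 0o25633236 in octal.
Subtract column by column in base 8:
  6-6 → 0
  5-3 → 2
  4-2 → 2
  1-3 → 6 (borrow)
  7-3-1 → 3
  2-6 → 4 (borrow)
  6-5-1 → 0
  3-2 → 1

0o10436220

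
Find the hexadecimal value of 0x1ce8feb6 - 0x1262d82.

Subtract column by column in base 16:
  6-2 → 4
  b-8 → 3
  e-d → 1
  f-2 → d
  8-6 → 2
  e-2 → c
  c-1 → b
  1-0 → 1

0x1bc2d134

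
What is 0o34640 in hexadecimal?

0x39a0

Each octal digit is 3 bits: 3=011 4=100 6=110 4=100 0=000.
Group the bits into nibbles: 0011 1001 1010 0000 → 39a0.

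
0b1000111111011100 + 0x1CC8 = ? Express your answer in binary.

0x1CC8 = 0b1110011001000 in binary.
Add column by column in base 2, right to left:
  0+0 = 0
  0+0 = 0
  1+0 = 1
  1+1 = 0 carry 1
  1+0+1 = 0 carry 1
  0+0+1 = 1
  1+1 = 0 carry 1
  1+1+1 = 1 carry 1
  1+0+1 = 0 carry 1
  1+0+1 = 0 carry 1
  1+1+1 = 1 carry 1
  1+1+1 = 1 carry 1
  0+1+1 = 0 carry 1
  0+0+1 = 1
  0+0 = 0
  1+0 = 1

0b1010110010100100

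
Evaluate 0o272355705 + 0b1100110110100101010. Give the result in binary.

0b10111100000100100011101111

0o272355705 = 0b10111010011101101111000101 in binary.
Add column by column in base 2, right to left:
  1+0 = 1
  0+1 = 1
  1+0 = 1
  0+1 = 1
  0+0 = 0
  0+1 = 1
  1+0 = 1
  1+0 = 1
  1+1 = 0 carry 1
  1+0+1 = 0 carry 1
  0+1+1 = 0 carry 1
  1+1+1 = 1 carry 1
  1+0+1 = 0 carry 1
  0+1+1 = 0 carry 1
  1+1+1 = 1 carry 1
  1+0+1 = 0 carry 1
  1+0+1 = 0 carry 1
  0+1+1 = 0 carry 1
  0+1+1 = 0 carry 1
  1+0+1 = 0 carry 1
  0+0+1 = 1
  1+0 = 1
  1+0 = 1
  1+0 = 1
  0+0 = 0
  1+0 = 1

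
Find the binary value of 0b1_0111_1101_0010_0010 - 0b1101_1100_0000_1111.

Subtract column by column in base 2:
  0-1 → 1 (borrow)
  1-1-1 → 1 (borrow)
  0-1-1 → 0 (borrow)
  0-1-1 → 0 (borrow)
  0-0-1 → 1 (borrow)
  1-0-1 → 0
  0-0 → 0
  0-0 → 0
  1-0 → 1
  0-0 → 0
  1-1 → 0
  1-1 → 0
  1-1 → 0
  1-0 → 1
  1-1 → 0
  0-1 → 1 (borrow)
  1-0-1 → 0

0b1010000100010011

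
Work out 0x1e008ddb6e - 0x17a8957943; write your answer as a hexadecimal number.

Subtract column by column in base 16:
  e-3 → b
  6-4 → 2
  b-9 → 2
  d-7 → 6
  d-5 → 8
  8-9 → f (borrow)
  0-8-1 → 7 (borrow)
  0-a-1 → 5 (borrow)
  e-7-1 → 6
  1-1 → 0

0x657f8622b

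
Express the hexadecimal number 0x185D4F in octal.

Expand each hex digit to 4 bits: 1=0001 8=1000 5=0101 D=1101 4=0100 F=1111.
Group the bits in threes: 110 000 101 110 101 001 111 → 6056517.

0o6056517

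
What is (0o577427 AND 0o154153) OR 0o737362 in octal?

0o777363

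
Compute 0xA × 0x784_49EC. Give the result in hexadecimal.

0x4B2AE338

Multiply each base-16 digit by 10, carrying:
  C×10 = 120 → write 8 carry 7
  E×10+7 = 147 → write 3 carry 9
  9×10+9 = 99 → write 3 carry 6
  4×10+6 = 46 → write E carry 2
  4×10+2 = 42 → write A carry 2
  8×10+2 = 82 → write 2 carry 5
  7×10+5 = 75 → write B carry 4
  remaining carry: 4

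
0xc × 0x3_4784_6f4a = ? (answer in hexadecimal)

0x275a353778

Multiply each base-16 digit by 12, carrying:
  a×12 = 120 → write 8 carry 7
  4×12+7 = 55 → write 7 carry 3
  f×12+3 = 183 → write 7 carry 11
  6×12+11 = 83 → write 3 carry 5
  4×12+5 = 53 → write 5 carry 3
  8×12+3 = 99 → write 3 carry 6
  7×12+6 = 90 → write a carry 5
  4×12+5 = 53 → write 5 carry 3
  3×12+3 = 39 → write 7 carry 2
  remaining carry: 2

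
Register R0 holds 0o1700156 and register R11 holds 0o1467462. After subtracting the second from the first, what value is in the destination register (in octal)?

0o210474

Subtract column by column in base 8:
  6-2 → 4
  5-6 → 7 (borrow)
  1-4-1 → 4 (borrow)
  0-7-1 → 0 (borrow)
  0-6-1 → 1 (borrow)
  7-4-1 → 2
  1-1 → 0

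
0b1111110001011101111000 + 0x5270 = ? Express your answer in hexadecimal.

0b1111110001011101111000 = 0x3F1778 in hexadecimal.
Add column by column in base 16, right to left:
  8+0 = 8
  7+7 = E
  7+2 = 9
  1+5 = 6
  F+0 = F
  3+0 = 3

0x3F69E8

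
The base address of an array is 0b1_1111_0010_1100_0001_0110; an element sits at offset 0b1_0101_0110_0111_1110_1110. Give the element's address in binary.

0b1101001001010000000100

Add column by column in base 2, right to left:
  0+0 = 0
  1+1 = 0 carry 1
  1+1+1 = 1 carry 1
  0+1+1 = 0 carry 1
  1+0+1 = 0 carry 1
  0+1+1 = 0 carry 1
  0+1+1 = 0 carry 1
  0+1+1 = 0 carry 1
  0+1+1 = 0 carry 1
  0+1+1 = 0 carry 1
  1+1+1 = 1 carry 1
  1+0+1 = 0 carry 1
  0+0+1 = 1
  1+1 = 0 carry 1
  0+1+1 = 0 carry 1
  0+0+1 = 1
  1+1 = 0 carry 1
  1+0+1 = 0 carry 1
  1+1+1 = 1 carry 1
  1+0+1 = 0 carry 1
  1+1+1 = 1 carry 1
  final carry 1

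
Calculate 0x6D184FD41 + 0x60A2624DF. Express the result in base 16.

0xCDBAB2220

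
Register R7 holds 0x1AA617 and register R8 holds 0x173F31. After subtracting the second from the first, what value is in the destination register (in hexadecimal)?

Subtract column by column in base 16:
  7-1 → 6
  1-3 → E (borrow)
  6-F-1 → 6 (borrow)
  A-3-1 → 6
  A-7 → 3
  1-1 → 0

0x366E6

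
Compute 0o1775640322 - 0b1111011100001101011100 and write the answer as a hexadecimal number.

0o1775640322 = 0xFF740D2 in hexadecimal.
0b1111011100001101011100 = 0x3DC35C in hexadecimal.
Subtract column by column in base 16:
  2-C → 6 (borrow)
  D-5-1 → 7
  0-3 → D (borrow)
  4-C-1 → 7 (borrow)
  7-D-1 → 9 (borrow)
  F-3-1 → B
  F-0 → F

0xFB97D76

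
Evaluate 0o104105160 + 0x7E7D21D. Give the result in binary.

0b1000111110000101110010001101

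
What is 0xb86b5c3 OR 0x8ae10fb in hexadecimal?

OR each hex digit independently (no carries):
  b|8=b, 8|a=a, 6|e=e, b|1=b, 5|0=5, c|f=f, 3|b=b

0xbaeb5fb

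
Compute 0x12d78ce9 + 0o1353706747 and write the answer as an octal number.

0o3641615320

0x12d78ce9 = 0o2265706351 in octal.
Add column by column in base 8, right to left:
  1+7 = 0 carry 1
  5+4+1 = 2 carry 1
  3+7+1 = 3 carry 1
  6+6+1 = 5 carry 1
  0+0+1 = 1
  7+7 = 6 carry 1
  5+3+1 = 1 carry 1
  6+5+1 = 4 carry 1
  2+3+1 = 6
  2+1 = 3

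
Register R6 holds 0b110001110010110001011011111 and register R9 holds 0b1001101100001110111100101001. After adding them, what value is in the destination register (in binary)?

0b1111111010100101001000001000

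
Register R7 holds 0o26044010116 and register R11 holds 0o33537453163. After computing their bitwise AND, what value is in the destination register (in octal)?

0o22004010102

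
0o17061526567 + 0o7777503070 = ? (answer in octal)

0o27061231657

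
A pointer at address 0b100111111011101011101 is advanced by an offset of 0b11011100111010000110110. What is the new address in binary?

0b100000100110101110010011

Add column by column in base 2, right to left:
  1+0 = 1
  0+1 = 1
  1+1 = 0 carry 1
  1+0+1 = 0 carry 1
  1+1+1 = 1 carry 1
  0+1+1 = 0 carry 1
  1+0+1 = 0 carry 1
  0+0+1 = 1
  1+0 = 1
  1+0 = 1
  1+1 = 0 carry 1
  0+0+1 = 1
  1+1 = 0 carry 1
  1+1+1 = 1 carry 1
  1+1+1 = 1 carry 1
  1+0+1 = 0 carry 1
  1+0+1 = 0 carry 1
  1+1+1 = 1 carry 1
  0+1+1 = 0 carry 1
  0+1+1 = 0 carry 1
  1+0+1 = 0 carry 1
  0+1+1 = 0 carry 1
  0+1+1 = 0 carry 1
  final carry 1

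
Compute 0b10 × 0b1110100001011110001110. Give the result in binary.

0b11101000010111100011100

Multiply each base-2 digit by 2, carrying:
  0×2 = 0 → write 0
  1×2 = 2 → write 0 carry 1
  1×2+1 = 3 → write 1 carry 1
  1×2+1 = 3 → write 1 carry 1
  0×2+1 = 1 → write 1
  0×2 = 0 → write 0
  0×2 = 0 → write 0
  1×2 = 2 → write 0 carry 1
  1×2+1 = 3 → write 1 carry 1
  1×2+1 = 3 → write 1 carry 1
  1×2+1 = 3 → write 1 carry 1
  0×2+1 = 1 → write 1
  1×2 = 2 → write 0 carry 1
  0×2+1 = 1 → write 1
  0×2 = 0 → write 0
  0×2 = 0 → write 0
  0×2 = 0 → write 0
  1×2 = 2 → write 0 carry 1
  0×2+1 = 1 → write 1
  1×2 = 2 → write 0 carry 1
  1×2+1 = 3 → write 1 carry 1
  1×2+1 = 3 → write 1 carry 1
  remaining carry: 1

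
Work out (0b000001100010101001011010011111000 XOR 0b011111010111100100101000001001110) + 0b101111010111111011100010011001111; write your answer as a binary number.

First 0b000001100010101001011010011111000 XOR 0b011111010111100100101000001001110 = 0b011110110101001101110010010110110.
Add column by column in base 2, right to left:
  0+1 = 1
  1+1 = 0 carry 1
  1+1+1 = 1 carry 1
  0+1+1 = 0 carry 1
  1+0+1 = 0 carry 1
  1+0+1 = 0 carry 1
  0+1+1 = 0 carry 1
  1+1+1 = 1 carry 1
  0+0+1 = 1
  0+0 = 0
  1+1 = 0 carry 1
  0+0+1 = 1
  0+0 = 0
  1+0 = 1
  1+1 = 0 carry 1
  1+1+1 = 1 carry 1
  0+1+1 = 0 carry 1
  1+0+1 = 0 carry 1
  1+1+1 = 1 carry 1
  0+1+1 = 0 carry 1
  0+1+1 = 0 carry 1
  1+1+1 = 1 carry 1
  0+1+1 = 0 carry 1
  1+1+1 = 1 carry 1
  0+0+1 = 1
  1+1 = 0 carry 1
  1+0+1 = 0 carry 1
  0+1+1 = 0 carry 1
  1+1+1 = 1 carry 1
  1+1+1 = 1 carry 1
  1+1+1 = 1 carry 1
  1+0+1 = 0 carry 1
  0+1+1 = 0 carry 1
  final carry 1

0b1001110001101001001010100110000101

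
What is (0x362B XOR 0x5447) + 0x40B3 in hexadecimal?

First 0x362B XOR 0x5447 = 0x626C.
Add column by column in base 16, right to left:
  C+3 = F
  6+B = 1 carry 1
  2+0+1 = 3
  6+4 = A

0xA31F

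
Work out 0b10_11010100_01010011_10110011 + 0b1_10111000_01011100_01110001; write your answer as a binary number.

0b100100011001011000000100100

Add column by column in base 2, right to left:
  1+1 = 0 carry 1
  1+0+1 = 0 carry 1
  0+0+1 = 1
  0+0 = 0
  1+1 = 0 carry 1
  1+1+1 = 1 carry 1
  0+1+1 = 0 carry 1
  1+0+1 = 0 carry 1
  1+0+1 = 0 carry 1
  1+0+1 = 0 carry 1
  0+1+1 = 0 carry 1
  0+1+1 = 0 carry 1
  1+1+1 = 1 carry 1
  0+0+1 = 1
  1+1 = 0 carry 1
  0+0+1 = 1
  0+0 = 0
  0+0 = 0
  1+0 = 1
  0+1 = 1
  1+1 = 0 carry 1
  0+1+1 = 0 carry 1
  1+0+1 = 0 carry 1
  1+1+1 = 1 carry 1
  0+1+1 = 0 carry 1
  1+0+1 = 0 carry 1
  final carry 1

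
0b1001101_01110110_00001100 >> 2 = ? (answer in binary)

Right shift by 2: drop the 2 least-significant bits.

0b100110101110110000011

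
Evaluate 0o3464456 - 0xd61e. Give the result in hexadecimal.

0o3464456 = 0xe692e in hexadecimal.
Subtract column by column in base 16:
  e-e → 0
  2-1 → 1
  9-6 → 3
  6-d → 9 (borrow)
  e-0-1 → d

0xd9310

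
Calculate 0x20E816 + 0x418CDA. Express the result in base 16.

0x6274F0

Add column by column in base 16, right to left:
  6+A = 0 carry 1
  1+D+1 = F
  8+C = 4 carry 1
  E+8+1 = 7 carry 1
  0+1+1 = 2
  2+4 = 6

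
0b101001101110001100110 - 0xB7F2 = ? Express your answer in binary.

0b101000010010001110100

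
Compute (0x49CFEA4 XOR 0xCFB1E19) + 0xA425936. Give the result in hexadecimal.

First 0x49CFEA4 XOR 0xCFB1E19 = 0x867E0BD.
Add column by column in base 16, right to left:
  D+6 = 3 carry 1
  B+3+1 = F
  0+9 = 9
  E+5 = 3 carry 1
  7+2+1 = A
  6+4 = A
  8+A = 2 carry 1
  final carry 1

0x12AA39F3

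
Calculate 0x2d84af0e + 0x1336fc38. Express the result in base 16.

0x40bbab46

Add column by column in base 16, right to left:
  e+8 = 6 carry 1
  0+3+1 = 4
  f+c = b carry 1
  a+f+1 = a carry 1
  4+6+1 = b
  8+3 = b
  d+3 = 0 carry 1
  2+1+1 = 4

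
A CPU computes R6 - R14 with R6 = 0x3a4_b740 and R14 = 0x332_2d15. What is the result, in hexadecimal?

0x728a2b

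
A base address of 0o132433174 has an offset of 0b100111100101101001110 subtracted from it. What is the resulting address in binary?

0b1010101100110101100101110

0o132433174 = 0b1011010100011011001111100 in binary.
Subtract column by column in base 2:
  0-0 → 0
  0-1 → 1 (borrow)
  1-1-1 → 1 (borrow)
  1-1-1 → 1 (borrow)
  1-0-1 → 0
  1-0 → 1
  1-1 → 0
  0-0 → 0
  0-1 → 1 (borrow)
  1-1-1 → 1 (borrow)
  1-0-1 → 0
  0-1 → 1 (borrow)
  1-0-1 → 0
  1-0 → 1
  0-1 → 1 (borrow)
  0-1-1 → 0 (borrow)
  0-1-1 → 0 (borrow)
  1-1-1 → 1 (borrow)
  0-0-1 → 1 (borrow)
  1-0-1 → 0
  0-1 → 1 (borrow)
  1-0-1 → 0
  1-0 → 1
  0-0 → 0
  1-0 → 1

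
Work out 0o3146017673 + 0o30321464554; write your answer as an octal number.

0o33467504447

Add column by column in base 8, right to left:
  3+4 = 7
  7+5 = 4 carry 1
  6+5+1 = 4 carry 1
  7+4+1 = 4 carry 1
  1+6+1 = 0 carry 1
  0+4+1 = 5
  6+1 = 7
  4+2 = 6
  1+3 = 4
  3+0 = 3
  0+3 = 3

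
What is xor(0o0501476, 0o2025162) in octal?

XOR each oct digit independently (no carries):
  0^2=2, 5^0=5, 0^2=2, 1^5=4, 4^1=5, 7^6=1, 6^2=4

0o2524514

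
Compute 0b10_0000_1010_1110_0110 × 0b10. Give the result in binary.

Multiply each base-2 digit by 2, carrying:
  0×2 = 0 → write 0
  1×2 = 2 → write 0 carry 1
  1×2+1 = 3 → write 1 carry 1
  0×2+1 = 1 → write 1
  0×2 = 0 → write 0
  1×2 = 2 → write 0 carry 1
  1×2+1 = 3 → write 1 carry 1
  1×2+1 = 3 → write 1 carry 1
  0×2+1 = 1 → write 1
  1×2 = 2 → write 0 carry 1
  0×2+1 = 1 → write 1
  1×2 = 2 → write 0 carry 1
  0×2+1 = 1 → write 1
  0×2 = 0 → write 0
  0×2 = 0 → write 0
  0×2 = 0 → write 0
  0×2 = 0 → write 0
  1×2 = 2 → write 0 carry 1
  remaining carry: 1

0b1000001010111001100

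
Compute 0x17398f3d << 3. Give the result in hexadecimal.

0xb9cc79e8

3 bits is not a whole number of base-16 digits; in binary: 10111001110011000111100111101 << 3 = 10111001110011000111100111101000.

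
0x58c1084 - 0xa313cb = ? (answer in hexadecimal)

Subtract column by column in base 16:
  4-b → 9 (borrow)
  8-c-1 → b (borrow)
  0-3-1 → c (borrow)
  1-1-1 → f (borrow)
  c-3-1 → 8
  8-a → e (borrow)
  5-0-1 → 4

0x4e8fcb9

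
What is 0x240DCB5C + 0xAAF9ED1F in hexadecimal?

Add column by column in base 16, right to left:
  C+F = B carry 1
  5+1+1 = 7
  B+D = 8 carry 1
  C+E+1 = B carry 1
  D+9+1 = 7 carry 1
  0+F+1 = 0 carry 1
  4+A+1 = F
  2+A = C

0xCF07B87B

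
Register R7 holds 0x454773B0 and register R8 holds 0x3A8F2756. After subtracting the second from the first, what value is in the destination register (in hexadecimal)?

Subtract column by column in base 16:
  0-6 → A (borrow)
  B-5-1 → 5
  3-7 → C (borrow)
  7-2-1 → 4
  7-F → 8 (borrow)
  4-8-1 → B (borrow)
  5-A-1 → A (borrow)
  4-3-1 → 0

0xAB84C5A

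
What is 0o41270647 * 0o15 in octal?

0o661542573

Multiply each base-8 digit by 13, carrying:
  7×13 = 91 → write 3 carry 11
  4×13+11 = 63 → write 7 carry 7
  6×13+7 = 85 → write 5 carry 10
  0×13+10 = 10 → write 2 carry 1
  7×13+1 = 92 → write 4 carry 11
  2×13+11 = 37 → write 5 carry 4
  1×13+4 = 17 → write 1 carry 2
  4×13+2 = 54 → write 6 carry 6
  remaining carry: 6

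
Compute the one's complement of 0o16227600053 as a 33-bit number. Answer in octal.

Each oct digit d becomes 7−d:
  1→6, 6→1, 2→5, 2→5, 7→0, 6→1, 0→7, 0→7, 0→7, 5→2, 3→4

0o61550177724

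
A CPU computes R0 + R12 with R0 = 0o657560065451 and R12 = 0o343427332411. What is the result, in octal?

0o1223207420062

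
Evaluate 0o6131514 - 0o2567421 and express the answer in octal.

Subtract column by column in base 8:
  4-1 → 3
  1-2 → 7 (borrow)
  5-4-1 → 0
  1-7 → 2 (borrow)
  3-6-1 → 4 (borrow)
  1-5-1 → 3 (borrow)
  6-2-1 → 3

0o3342073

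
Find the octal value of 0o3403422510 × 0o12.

Multiply each base-8 digit by 10, carrying:
  0×10 = 0 → write 0
  1×10 = 10 → write 2 carry 1
  5×10+1 = 51 → write 3 carry 6
  2×10+6 = 26 → write 2 carry 3
  2×10+3 = 23 → write 7 carry 2
  4×10+2 = 42 → write 2 carry 5
  3×10+5 = 35 → write 3 carry 4
  0×10+4 = 4 → write 4
  4×10 = 40 → write 0 carry 5
  3×10+5 = 35 → write 3 carry 4
  remaining carry: 4

0o43043272320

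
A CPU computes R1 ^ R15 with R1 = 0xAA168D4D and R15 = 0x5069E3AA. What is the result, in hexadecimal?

0xFA7F6EE7

XOR each hex digit independently (no carries):
  A^5=F, A^0=A, 1^6=7, 6^9=F, 8^E=6, D^3=E, 4^A=E, D^A=7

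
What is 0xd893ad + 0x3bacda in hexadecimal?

Add column by column in base 16, right to left:
  d+a = 7 carry 1
  a+d+1 = 8 carry 1
  3+c+1 = 0 carry 1
  9+a+1 = 4 carry 1
  8+b+1 = 4 carry 1
  d+3+1 = 1 carry 1
  final carry 1

0x1144087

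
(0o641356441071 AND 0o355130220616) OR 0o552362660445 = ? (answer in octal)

0o641356441071 AND 0o355130220616 = 0o241110000010.
Then OR with 0o552362660445.

0o753372660455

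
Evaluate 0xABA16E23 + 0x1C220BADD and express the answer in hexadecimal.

Add column by column in base 16, right to left:
  3+D = 0 carry 1
  2+D+1 = 0 carry 1
  E+A+1 = 9 carry 1
  6+B+1 = 2 carry 1
  1+0+1 = 2
  A+2 = C
  B+2 = D
  A+C = 6 carry 1
  0+1+1 = 2

0x26DC22900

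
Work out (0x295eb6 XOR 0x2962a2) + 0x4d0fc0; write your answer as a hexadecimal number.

0x4d4bd4

First 0x295eb6 XOR 0x2962a2 = 0x003c14.
Add column by column in base 16, right to left:
  4+0 = 4
  1+c = d
  c+f = b carry 1
  3+0+1 = 4
  0+d = d
  0+4 = 4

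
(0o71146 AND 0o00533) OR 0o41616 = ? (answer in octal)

0o41716

0o71146 AND 0o00533 = 0o00102.
Then OR with 0o41616.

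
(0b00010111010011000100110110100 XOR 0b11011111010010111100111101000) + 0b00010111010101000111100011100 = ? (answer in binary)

0b11011111010110111111101111000

First 0b00010111010011000100110110100 XOR 0b11011111010010111100111101000 = 0b11001000000001111000001011100.
Add column by column in base 2, right to left:
  0+0 = 0
  0+0 = 0
  1+1 = 0 carry 1
  1+1+1 = 1 carry 1
  1+1+1 = 1 carry 1
  0+0+1 = 1
  1+0 = 1
  0+0 = 0
  0+1 = 1
  0+1 = 1
  0+1 = 1
  0+1 = 1
  1+0 = 1
  1+0 = 1
  1+0 = 1
  1+1 = 0 carry 1
  0+0+1 = 1
  0+1 = 1
  0+0 = 0
  0+1 = 1
  0+0 = 0
  0+1 = 1
  0+1 = 1
  0+1 = 1
  1+0 = 1
  0+1 = 1
  0+0 = 0
  1+0 = 1
  1+0 = 1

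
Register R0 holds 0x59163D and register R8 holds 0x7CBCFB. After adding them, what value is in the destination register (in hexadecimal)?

0xD5D338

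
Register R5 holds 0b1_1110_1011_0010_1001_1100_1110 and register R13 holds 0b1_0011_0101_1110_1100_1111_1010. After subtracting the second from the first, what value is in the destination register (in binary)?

Subtract column by column in base 2:
  0-0 → 0
  1-1 → 0
  1-0 → 1
  1-1 → 0
  0-1 → 1 (borrow)
  0-1-1 → 0 (borrow)
  1-1-1 → 1 (borrow)
  1-1-1 → 1 (borrow)
  1-0-1 → 0
  0-0 → 0
  0-1 → 1 (borrow)
  1-1-1 → 1 (borrow)
  0-0-1 → 1 (borrow)
  1-1-1 → 1 (borrow)
  0-1-1 → 0 (borrow)
  0-1-1 → 0 (borrow)
  1-1-1 → 1 (borrow)
  1-0-1 → 0
  0-1 → 1 (borrow)
  1-0-1 → 0
  0-1 → 1 (borrow)
  1-1-1 → 1 (borrow)
  1-0-1 → 0
  1-0 → 1
  1-1 → 0

0b101101010011110011010100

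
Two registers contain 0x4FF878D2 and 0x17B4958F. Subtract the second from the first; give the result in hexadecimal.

Subtract column by column in base 16:
  2-F → 3 (borrow)
  D-8-1 → 4
  8-5 → 3
  7-9 → E (borrow)
  8-4-1 → 3
  F-B → 4
  F-7 → 8
  4-1 → 3

0x3843E343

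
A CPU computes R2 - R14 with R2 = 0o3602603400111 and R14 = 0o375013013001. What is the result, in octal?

Subtract column by column in base 8:
  1-1 → 0
  1-0 → 1
  1-0 → 1
  0-3 → 5 (borrow)
  0-1-1 → 6 (borrow)
  4-0-1 → 3
  3-3 → 0
  0-1 → 7 (borrow)
  6-0-1 → 5
  2-5 → 5 (borrow)
  0-7-1 → 0 (borrow)
  6-3-1 → 2
  3-0 → 3

0o3205570365110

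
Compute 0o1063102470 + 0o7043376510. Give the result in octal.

0o10126501200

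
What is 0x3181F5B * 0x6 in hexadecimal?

0x1290BC22

Multiply each base-16 digit by 6, carrying:
  B×6 = 66 → write 2 carry 4
  5×6+4 = 34 → write 2 carry 2
  F×6+2 = 92 → write C carry 5
  1×6+5 = 11 → write B
  8×6 = 48 → write 0 carry 3
  1×6+3 = 9 → write 9
  3×6 = 18 → write 2 carry 1
  remaining carry: 1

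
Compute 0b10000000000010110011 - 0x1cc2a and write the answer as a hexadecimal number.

0x63489

0b10000000000010110011 = 0x800b3 in hexadecimal.
Subtract column by column in base 16:
  3-a → 9 (borrow)
  b-2-1 → 8
  0-c → 4 (borrow)
  0-c-1 → 3 (borrow)
  8-1-1 → 6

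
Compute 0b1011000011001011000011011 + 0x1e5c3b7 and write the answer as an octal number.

0o321654722

0b1011000011001011000011011 = 0o130313033 in octal.
0x1e5c3b7 = 0o171341667 in octal.
Add column by column in base 8, right to left:
  3+7 = 2 carry 1
  3+6+1 = 2 carry 1
  0+6+1 = 7
  3+1 = 4
  1+4 = 5
  3+3 = 6
  0+1 = 1
  3+7 = 2 carry 1
  1+1+1 = 3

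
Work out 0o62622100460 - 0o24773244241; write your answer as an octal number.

0o35626634217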